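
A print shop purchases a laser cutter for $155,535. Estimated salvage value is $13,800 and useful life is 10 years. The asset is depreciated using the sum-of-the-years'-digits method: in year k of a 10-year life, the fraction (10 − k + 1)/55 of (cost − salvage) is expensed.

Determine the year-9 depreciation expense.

$5,154

Depreciable base = $155,535 − $13,800 = $141,735.
Sum of the years' digits = 10+9+8+7+6+5+4+3+2+1 = 55.
Year 1: $141,735 × 10/55 = $25,770. Book value $129,765.
Year 2: $141,735 × 9/55 = $23,193. Book value $106,572.
Year 3: $141,735 × 8/55 = $20,616. Book value $85,956.
Year 4: $141,735 × 7/55 = $18,039. Book value $67,917.
Year 5: $141,735 × 6/55 = $15,462. Book value $52,455.
Year 6: $141,735 × 5/55 = $12,885. Book value $39,570.
Year 7: $141,735 × 4/55 = $10,308. Book value $29,262.
Year 8: $141,735 × 3/55 = $7,731. Book value $21,531.
Year 9: $141,735 × 2/55 = $5,154. Book value $16,377.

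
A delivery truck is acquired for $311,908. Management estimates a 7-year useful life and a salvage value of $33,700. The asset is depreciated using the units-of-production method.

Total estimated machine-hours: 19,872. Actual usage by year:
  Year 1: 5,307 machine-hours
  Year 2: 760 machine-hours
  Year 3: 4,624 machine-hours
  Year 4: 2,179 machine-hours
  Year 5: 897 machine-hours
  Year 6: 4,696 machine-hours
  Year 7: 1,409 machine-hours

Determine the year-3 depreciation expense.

$64,736

Depreciable base = $311,908 − $33,700 = $278,208.
Rate = $278,208 / 19,872 machine-hours = $14 per machine-hour.
Year 1: 5,307 × $14 = $74,298. Book value $237,610.
Year 2: 760 × $14 = $10,640. Book value $226,970.
Year 3: 4,624 × $14 = $64,736. Book value $162,234.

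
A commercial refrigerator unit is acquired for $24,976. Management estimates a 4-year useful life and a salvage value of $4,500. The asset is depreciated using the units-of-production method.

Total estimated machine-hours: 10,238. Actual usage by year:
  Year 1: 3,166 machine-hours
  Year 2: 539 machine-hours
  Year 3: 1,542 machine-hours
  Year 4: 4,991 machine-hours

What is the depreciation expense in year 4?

$9,982

Depreciable base = $24,976 − $4,500 = $20,476.
Rate = $20,476 / 10,238 machine-hours = $2 per machine-hour.
Year 1: 3,166 × $2 = $6,332. Book value $18,644.
Year 2: 539 × $2 = $1,078. Book value $17,566.
Year 3: 1,542 × $2 = $3,084. Book value $14,482.
Year 4: 4,991 × $2 = $9,982. Book value $4,500.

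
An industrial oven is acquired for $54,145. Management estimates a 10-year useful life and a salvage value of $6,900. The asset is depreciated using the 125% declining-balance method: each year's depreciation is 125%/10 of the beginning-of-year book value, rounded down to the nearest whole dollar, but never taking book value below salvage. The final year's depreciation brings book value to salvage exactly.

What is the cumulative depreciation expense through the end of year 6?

Depreciable base = $54,145 − $6,900 = $47,245.
Year 1: ⌊$54,145 × 125%/10⌋ = $6,768. Book value $47,377.
Year 2: ⌊$47,377 × 125%/10⌋ = $5,922. Book value $41,455.
Year 3: ⌊$41,455 × 125%/10⌋ = $5,181. Book value $36,274.
Year 4: ⌊$36,274 × 125%/10⌋ = $4,534. Book value $31,740.
Year 5: ⌊$31,740 × 125%/10⌋ = $3,967. Book value $27,773.
Year 6: ⌊$27,773 × 125%/10⌋ = $3,471. Book value $24,302.
Accumulated through year 6 = $54,145 − $24,302 = $29,843.

$29,843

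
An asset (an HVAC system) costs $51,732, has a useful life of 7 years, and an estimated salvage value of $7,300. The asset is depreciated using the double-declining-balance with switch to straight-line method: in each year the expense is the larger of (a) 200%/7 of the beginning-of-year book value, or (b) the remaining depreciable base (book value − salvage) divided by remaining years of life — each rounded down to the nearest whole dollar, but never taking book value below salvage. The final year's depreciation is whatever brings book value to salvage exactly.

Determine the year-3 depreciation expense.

Depreciable base = $51,732 − $7,300 = $44,432.
Year 1: DB = ⌊$51,732 × 200%/7⌋ = $14,780; SL = ⌊$44,432/7⌋ = $6,347 → take DB $14,780. Book value $36,952.
Year 2: DB = ⌊$36,952 × 200%/7⌋ = $10,557; SL = ⌊$29,652/6⌋ = $4,942 → take DB $10,557. Book value $26,395.
Year 3: DB = ⌊$26,395 × 200%/7⌋ = $7,541; SL = ⌊$19,095/5⌋ = $3,819 → take DB $7,541. Book value $18,854.

$7,541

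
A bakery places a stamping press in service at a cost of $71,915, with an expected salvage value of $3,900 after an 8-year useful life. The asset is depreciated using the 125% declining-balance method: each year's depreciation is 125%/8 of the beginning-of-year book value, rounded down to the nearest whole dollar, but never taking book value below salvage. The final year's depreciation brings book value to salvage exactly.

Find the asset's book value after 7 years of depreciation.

$21,896

Depreciable base = $71,915 − $3,900 = $68,015.
Year 1: ⌊$71,915 × 125%/8⌋ = $11,236. Book value $60,679.
Year 2: ⌊$60,679 × 125%/8⌋ = $9,481. Book value $51,198.
Year 3: ⌊$51,198 × 125%/8⌋ = $7,999. Book value $43,199.
Year 4: ⌊$43,199 × 125%/8⌋ = $6,749. Book value $36,450.
Year 5: ⌊$36,450 × 125%/8⌋ = $5,695. Book value $30,755.
Year 6: ⌊$30,755 × 125%/8⌋ = $4,805. Book value $25,950.
Year 7: ⌊$25,950 × 125%/8⌋ = $4,054. Book value $21,896.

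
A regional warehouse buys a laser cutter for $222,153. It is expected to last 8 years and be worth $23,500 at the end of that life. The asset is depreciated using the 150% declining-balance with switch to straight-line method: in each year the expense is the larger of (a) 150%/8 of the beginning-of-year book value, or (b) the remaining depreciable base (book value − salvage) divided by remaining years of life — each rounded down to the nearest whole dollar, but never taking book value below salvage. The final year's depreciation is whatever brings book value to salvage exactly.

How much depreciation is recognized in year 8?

Depreciable base = $222,153 − $23,500 = $198,653.
Year 1: DB = ⌊$222,153 × 150%/8⌋ = $41,653; SL = ⌊$198,653/8⌋ = $24,831 → take DB $41,653. Book value $180,500.
Year 2: DB = ⌊$180,500 × 150%/8⌋ = $33,843; SL = ⌊$157,000/7⌋ = $22,428 → take DB $33,843. Book value $146,657.
Year 3: DB = ⌊$146,657 × 150%/8⌋ = $27,498; SL = ⌊$123,157/6⌋ = $20,526 → take DB $27,498. Book value $119,159.
Year 4: DB = ⌊$119,159 × 150%/8⌋ = $22,342; SL = ⌊$95,659/5⌋ = $19,131 → take DB $22,342. Book value $96,817.
Year 5: DB = ⌊$96,817 × 150%/8⌋ = $18,153; SL = ⌊$73,317/4⌋ = $18,329 → take SL $18,329. Book value $78,488.
Year 6: DB = ⌊$78,488 × 150%/8⌋ = $14,716; SL = ⌊$54,988/3⌋ = $18,329 → take SL $18,329. Book value $60,159.
Year 7: DB = ⌊$60,159 × 150%/8⌋ = $11,279; SL = ⌊$36,659/2⌋ = $18,329 → take SL $18,329. Book value $41,830.
Year 8 (final): $41,830 − $23,500 = $18,330. Book value $23,500.

$18,330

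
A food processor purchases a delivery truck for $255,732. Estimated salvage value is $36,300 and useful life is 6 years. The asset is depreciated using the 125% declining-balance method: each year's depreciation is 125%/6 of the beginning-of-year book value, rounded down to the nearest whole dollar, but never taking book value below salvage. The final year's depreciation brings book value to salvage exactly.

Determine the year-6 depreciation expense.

Depreciable base = $255,732 − $36,300 = $219,432.
Year 1: ⌊$255,732 × 125%/6⌋ = $53,277. Book value $202,455.
Year 2: ⌊$202,455 × 125%/6⌋ = $42,178. Book value $160,277.
Year 3: ⌊$160,277 × 125%/6⌋ = $33,391. Book value $126,886.
Year 4: ⌊$126,886 × 125%/6⌋ = $26,434. Book value $100,452.
Year 5: ⌊$100,452 × 125%/6⌋ = $20,927. Book value $79,525.
Year 6 (final): $79,525 − $36,300 = $43,225. Book value $36,300.

$43,225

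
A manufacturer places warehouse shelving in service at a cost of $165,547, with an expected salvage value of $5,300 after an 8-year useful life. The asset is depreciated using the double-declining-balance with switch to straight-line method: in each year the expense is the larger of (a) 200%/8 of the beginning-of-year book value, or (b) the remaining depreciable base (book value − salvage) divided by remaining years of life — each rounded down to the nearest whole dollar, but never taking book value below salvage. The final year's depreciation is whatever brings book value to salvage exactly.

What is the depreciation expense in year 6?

Depreciable base = $165,547 − $5,300 = $160,247.
Year 1: DB = ⌊$165,547 × 200%/8⌋ = $41,386; SL = ⌊$160,247/8⌋ = $20,030 → take DB $41,386. Book value $124,161.
Year 2: DB = ⌊$124,161 × 200%/8⌋ = $31,040; SL = ⌊$118,861/7⌋ = $16,980 → take DB $31,040. Book value $93,121.
Year 3: DB = ⌊$93,121 × 200%/8⌋ = $23,280; SL = ⌊$87,821/6⌋ = $14,636 → take DB $23,280. Book value $69,841.
Year 4: DB = ⌊$69,841 × 200%/8⌋ = $17,460; SL = ⌊$64,541/5⌋ = $12,908 → take DB $17,460. Book value $52,381.
Year 5: DB = ⌊$52,381 × 200%/8⌋ = $13,095; SL = ⌊$47,081/4⌋ = $11,770 → take DB $13,095. Book value $39,286.
Year 6: DB = ⌊$39,286 × 200%/8⌋ = $9,821; SL = ⌊$33,986/3⌋ = $11,328 → take SL $11,328. Book value $27,958.

$11,328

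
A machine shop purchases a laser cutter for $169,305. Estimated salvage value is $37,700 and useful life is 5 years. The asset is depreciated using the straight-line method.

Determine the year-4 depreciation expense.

$26,321

Depreciable base = $169,305 − $37,700 = $131,605.
Annual expense = $131,605 / 5 = $26,321.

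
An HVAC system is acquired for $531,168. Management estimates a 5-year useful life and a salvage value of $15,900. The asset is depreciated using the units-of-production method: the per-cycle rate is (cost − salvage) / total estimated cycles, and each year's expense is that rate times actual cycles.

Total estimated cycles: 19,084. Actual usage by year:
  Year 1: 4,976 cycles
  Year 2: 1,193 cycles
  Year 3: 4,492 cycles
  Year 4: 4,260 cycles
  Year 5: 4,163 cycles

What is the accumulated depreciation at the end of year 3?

Depreciable base = $531,168 − $15,900 = $515,268.
Rate = $515,268 / 19,084 cycles = $27 per cycle.
Year 1: 4,976 × $27 = $134,352. Book value $396,816.
Year 2: 1,193 × $27 = $32,211. Book value $364,605.
Year 3: 4,492 × $27 = $121,284. Book value $243,321.
Accumulated through year 3 = $531,168 − $243,321 = $287,847.

$287,847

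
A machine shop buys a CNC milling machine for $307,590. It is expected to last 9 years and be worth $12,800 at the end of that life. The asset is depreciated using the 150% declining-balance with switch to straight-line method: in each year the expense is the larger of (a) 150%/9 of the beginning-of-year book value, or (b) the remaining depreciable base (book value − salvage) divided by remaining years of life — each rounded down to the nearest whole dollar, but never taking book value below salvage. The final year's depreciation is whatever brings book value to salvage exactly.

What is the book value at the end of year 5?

$121,231

Depreciable base = $307,590 − $12,800 = $294,790.
Year 1: DB = ⌊$307,590 × 150%/9⌋ = $51,265; SL = ⌊$294,790/9⌋ = $32,754 → take DB $51,265. Book value $256,325.
Year 2: DB = ⌊$256,325 × 150%/9⌋ = $42,720; SL = ⌊$243,525/8⌋ = $30,440 → take DB $42,720. Book value $213,605.
Year 3: DB = ⌊$213,605 × 150%/9⌋ = $35,600; SL = ⌊$200,805/7⌋ = $28,686 → take DB $35,600. Book value $178,005.
Year 4: DB = ⌊$178,005 × 150%/9⌋ = $29,667; SL = ⌊$165,205/6⌋ = $27,534 → take DB $29,667. Book value $148,338.
Year 5: DB = ⌊$148,338 × 150%/9⌋ = $24,723; SL = ⌊$135,538/5⌋ = $27,107 → take SL $27,107. Book value $121,231.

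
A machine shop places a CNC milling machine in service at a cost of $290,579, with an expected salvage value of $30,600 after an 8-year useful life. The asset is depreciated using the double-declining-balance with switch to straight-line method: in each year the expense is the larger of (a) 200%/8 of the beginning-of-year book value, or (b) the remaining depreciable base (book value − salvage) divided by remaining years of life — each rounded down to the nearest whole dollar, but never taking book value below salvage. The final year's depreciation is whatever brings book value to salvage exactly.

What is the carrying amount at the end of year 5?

$68,957

Depreciable base = $290,579 − $30,600 = $259,979.
Year 1: DB = ⌊$290,579 × 200%/8⌋ = $72,644; SL = ⌊$259,979/8⌋ = $32,497 → take DB $72,644. Book value $217,935.
Year 2: DB = ⌊$217,935 × 200%/8⌋ = $54,483; SL = ⌊$187,335/7⌋ = $26,762 → take DB $54,483. Book value $163,452.
Year 3: DB = ⌊$163,452 × 200%/8⌋ = $40,863; SL = ⌊$132,852/6⌋ = $22,142 → take DB $40,863. Book value $122,589.
Year 4: DB = ⌊$122,589 × 200%/8⌋ = $30,647; SL = ⌊$91,989/5⌋ = $18,397 → take DB $30,647. Book value $91,942.
Year 5: DB = ⌊$91,942 × 200%/8⌋ = $22,985; SL = ⌊$61,342/4⌋ = $15,335 → take DB $22,985. Book value $68,957.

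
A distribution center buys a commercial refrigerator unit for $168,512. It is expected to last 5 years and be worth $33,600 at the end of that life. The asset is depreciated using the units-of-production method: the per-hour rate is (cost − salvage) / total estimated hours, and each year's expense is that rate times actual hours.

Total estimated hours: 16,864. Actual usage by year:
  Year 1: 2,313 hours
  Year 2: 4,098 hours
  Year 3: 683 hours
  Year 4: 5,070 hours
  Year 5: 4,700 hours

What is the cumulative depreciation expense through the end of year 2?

Depreciable base = $168,512 − $33,600 = $134,912.
Rate = $134,912 / 16,864 hours = $8 per hour.
Year 1: 2,313 × $8 = $18,504. Book value $150,008.
Year 2: 4,098 × $8 = $32,784. Book value $117,224.
Accumulated through year 2 = $168,512 − $117,224 = $51,288.

$51,288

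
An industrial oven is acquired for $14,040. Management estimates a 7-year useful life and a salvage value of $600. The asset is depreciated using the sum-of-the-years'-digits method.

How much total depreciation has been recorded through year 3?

Depreciable base = $14,040 − $600 = $13,440.
Sum of the years' digits = 7+6+5+4+3+2+1 = 28.
Year 1: $13,440 × 7/28 = $3,360. Book value $10,680.
Year 2: $13,440 × 6/28 = $2,880. Book value $7,800.
Year 3: $13,440 × 5/28 = $2,400. Book value $5,400.
Accumulated through year 3 = $14,040 − $5,400 = $8,640.

$8,640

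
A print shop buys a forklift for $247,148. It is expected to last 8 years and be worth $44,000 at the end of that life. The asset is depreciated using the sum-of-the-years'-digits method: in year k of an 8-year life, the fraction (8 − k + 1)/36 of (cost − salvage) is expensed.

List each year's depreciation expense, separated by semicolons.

$45,144; $39,501; $33,858; $28,215; $22,572; $16,929; $11,286; $5,643

Depreciable base = $247,148 − $44,000 = $203,148.
Sum of the years' digits = 8+7+6+5+4+3+2+1 = 36.
Year 1: $203,148 × 8/36 = $45,144. Book value $202,004.
Year 2: $203,148 × 7/36 = $39,501. Book value $162,503.
Year 3: $203,148 × 6/36 = $33,858. Book value $128,645.
Year 4: $203,148 × 5/36 = $28,215. Book value $100,430.
Year 5: $203,148 × 4/36 = $22,572. Book value $77,858.
Year 6: $203,148 × 3/36 = $16,929. Book value $60,929.
Year 7: $203,148 × 2/36 = $11,286. Book value $49,643.
Year 8: $203,148 × 1/36 = $5,643. Book value $44,000.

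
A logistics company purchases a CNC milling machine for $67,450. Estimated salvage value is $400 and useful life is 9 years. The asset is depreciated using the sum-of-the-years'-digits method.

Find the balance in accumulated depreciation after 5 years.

$52,150

Depreciable base = $67,450 − $400 = $67,050.
Sum of the years' digits = 9+8+7+6+5+4+3+2+1 = 45.
Year 1: $67,050 × 9/45 = $13,410. Book value $54,040.
Year 2: $67,050 × 8/45 = $11,920. Book value $42,120.
Year 3: $67,050 × 7/45 = $10,430. Book value $31,690.
Year 4: $67,050 × 6/45 = $8,940. Book value $22,750.
Year 5: $67,050 × 5/45 = $7,450. Book value $15,300.
Accumulated through year 5 = $67,450 − $15,300 = $52,150.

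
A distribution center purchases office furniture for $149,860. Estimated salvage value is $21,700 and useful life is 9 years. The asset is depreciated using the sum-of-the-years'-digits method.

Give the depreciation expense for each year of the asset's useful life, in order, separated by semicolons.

$25,632; $22,784; $19,936; $17,088; $14,240; $11,392; $8,544; $5,696; $2,848

Depreciable base = $149,860 − $21,700 = $128,160.
Sum of the years' digits = 9+8+7+6+5+4+3+2+1 = 45.
Year 1: $128,160 × 9/45 = $25,632. Book value $124,228.
Year 2: $128,160 × 8/45 = $22,784. Book value $101,444.
Year 3: $128,160 × 7/45 = $19,936. Book value $81,508.
Year 4: $128,160 × 6/45 = $17,088. Book value $64,420.
Year 5: $128,160 × 5/45 = $14,240. Book value $50,180.
Year 6: $128,160 × 4/45 = $11,392. Book value $38,788.
Year 7: $128,160 × 3/45 = $8,544. Book value $30,244.
Year 8: $128,160 × 2/45 = $5,696. Book value $24,548.
Year 9: $128,160 × 1/45 = $2,848. Book value $21,700.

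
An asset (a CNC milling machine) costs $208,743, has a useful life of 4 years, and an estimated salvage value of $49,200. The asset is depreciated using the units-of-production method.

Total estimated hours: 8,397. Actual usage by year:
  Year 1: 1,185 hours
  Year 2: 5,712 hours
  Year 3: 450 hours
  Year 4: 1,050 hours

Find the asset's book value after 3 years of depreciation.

$69,150

Depreciable base = $208,743 − $49,200 = $159,543.
Rate = $159,543 / 8,397 hours = $19 per hour.
Year 1: 1,185 × $19 = $22,515. Book value $186,228.
Year 2: 5,712 × $19 = $108,528. Book value $77,700.
Year 3: 450 × $19 = $8,550. Book value $69,150.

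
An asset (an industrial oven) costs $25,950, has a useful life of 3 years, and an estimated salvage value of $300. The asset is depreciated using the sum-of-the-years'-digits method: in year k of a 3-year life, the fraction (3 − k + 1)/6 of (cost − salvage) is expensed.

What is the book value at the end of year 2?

$4,575

Depreciable base = $25,950 − $300 = $25,650.
Sum of the years' digits = 3+2+1 = 6.
Year 1: $25,650 × 3/6 = $12,825. Book value $13,125.
Year 2: $25,650 × 2/6 = $8,550. Book value $4,575.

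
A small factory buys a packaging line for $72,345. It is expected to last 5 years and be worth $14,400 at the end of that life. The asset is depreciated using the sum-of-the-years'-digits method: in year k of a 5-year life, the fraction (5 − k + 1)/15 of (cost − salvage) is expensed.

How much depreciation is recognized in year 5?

Depreciable base = $72,345 − $14,400 = $57,945.
Sum of the years' digits = 5+4+3+2+1 = 15.
Year 1: $57,945 × 5/15 = $19,315. Book value $53,030.
Year 2: $57,945 × 4/15 = $15,452. Book value $37,578.
Year 3: $57,945 × 3/15 = $11,589. Book value $25,989.
Year 4: $57,945 × 2/15 = $7,726. Book value $18,263.
Year 5: $57,945 × 1/15 = $3,863. Book value $14,400.

$3,863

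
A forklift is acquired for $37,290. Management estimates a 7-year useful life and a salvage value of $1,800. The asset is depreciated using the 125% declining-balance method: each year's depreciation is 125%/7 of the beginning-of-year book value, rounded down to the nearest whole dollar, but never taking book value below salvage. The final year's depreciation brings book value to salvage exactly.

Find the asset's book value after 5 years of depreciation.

$13,948

Depreciable base = $37,290 − $1,800 = $35,490.
Year 1: ⌊$37,290 × 125%/7⌋ = $6,658. Book value $30,632.
Year 2: ⌊$30,632 × 125%/7⌋ = $5,470. Book value $25,162.
Year 3: ⌊$25,162 × 125%/7⌋ = $4,493. Book value $20,669.
Year 4: ⌊$20,669 × 125%/7⌋ = $3,690. Book value $16,979.
Year 5: ⌊$16,979 × 125%/7⌋ = $3,031. Book value $13,948.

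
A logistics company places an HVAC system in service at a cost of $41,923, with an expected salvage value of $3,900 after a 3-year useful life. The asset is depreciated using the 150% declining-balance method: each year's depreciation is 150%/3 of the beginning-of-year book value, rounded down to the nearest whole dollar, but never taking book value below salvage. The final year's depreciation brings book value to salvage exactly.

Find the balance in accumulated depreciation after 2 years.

Depreciable base = $41,923 − $3,900 = $38,023.
Year 1: ⌊$41,923 × 150%/3⌋ = $20,961. Book value $20,962.
Year 2: ⌊$20,962 × 150%/3⌋ = $10,481. Book value $10,481.
Accumulated through year 2 = $41,923 − $10,481 = $31,442.

$31,442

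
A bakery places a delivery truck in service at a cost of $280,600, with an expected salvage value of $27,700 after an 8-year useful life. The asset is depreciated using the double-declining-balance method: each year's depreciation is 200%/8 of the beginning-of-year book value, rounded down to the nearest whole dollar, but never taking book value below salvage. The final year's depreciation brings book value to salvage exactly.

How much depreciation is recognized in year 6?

$16,647

Depreciable base = $280,600 − $27,700 = $252,900.
Year 1: ⌊$280,600 × 200%/8⌋ = $70,150. Book value $210,450.
Year 2: ⌊$210,450 × 200%/8⌋ = $52,612. Book value $157,838.
Year 3: ⌊$157,838 × 200%/8⌋ = $39,459. Book value $118,379.
Year 4: ⌊$118,379 × 200%/8⌋ = $29,594. Book value $88,785.
Year 5: ⌊$88,785 × 200%/8⌋ = $22,196. Book value $66,589.
Year 6: ⌊$66,589 × 200%/8⌋ = $16,647. Book value $49,942.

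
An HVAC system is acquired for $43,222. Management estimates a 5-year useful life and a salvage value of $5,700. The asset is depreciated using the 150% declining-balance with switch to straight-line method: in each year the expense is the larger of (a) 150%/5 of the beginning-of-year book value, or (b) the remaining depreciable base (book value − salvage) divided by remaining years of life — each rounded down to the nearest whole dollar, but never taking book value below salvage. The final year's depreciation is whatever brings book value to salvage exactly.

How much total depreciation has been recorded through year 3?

$28,396

Depreciable base = $43,222 − $5,700 = $37,522.
Year 1: DB = ⌊$43,222 × 150%/5⌋ = $12,966; SL = ⌊$37,522/5⌋ = $7,504 → take DB $12,966. Book value $30,256.
Year 2: DB = ⌊$30,256 × 150%/5⌋ = $9,076; SL = ⌊$24,556/4⌋ = $6,139 → take DB $9,076. Book value $21,180.
Year 3: DB = ⌊$21,180 × 150%/5⌋ = $6,354; SL = ⌊$15,480/3⌋ = $5,160 → take DB $6,354. Book value $14,826.
Accumulated through year 3 = $43,222 − $14,826 = $28,396.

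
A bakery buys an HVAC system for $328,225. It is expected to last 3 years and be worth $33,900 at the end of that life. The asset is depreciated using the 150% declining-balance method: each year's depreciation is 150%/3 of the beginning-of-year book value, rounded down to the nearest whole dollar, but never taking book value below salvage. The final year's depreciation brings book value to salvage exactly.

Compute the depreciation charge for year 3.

$48,157

Depreciable base = $328,225 − $33,900 = $294,325.
Year 1: ⌊$328,225 × 150%/3⌋ = $164,112. Book value $164,113.
Year 2: ⌊$164,113 × 150%/3⌋ = $82,056. Book value $82,057.
Year 3 (final): $82,057 − $33,900 = $48,157. Book value $33,900.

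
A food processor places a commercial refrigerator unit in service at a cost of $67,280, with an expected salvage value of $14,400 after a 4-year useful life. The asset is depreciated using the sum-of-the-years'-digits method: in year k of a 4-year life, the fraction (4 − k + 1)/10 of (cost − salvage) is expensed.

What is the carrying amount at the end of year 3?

$19,688

Depreciable base = $67,280 − $14,400 = $52,880.
Sum of the years' digits = 4+3+2+1 = 10.
Year 1: $52,880 × 4/10 = $21,152. Book value $46,128.
Year 2: $52,880 × 3/10 = $15,864. Book value $30,264.
Year 3: $52,880 × 2/10 = $10,576. Book value $19,688.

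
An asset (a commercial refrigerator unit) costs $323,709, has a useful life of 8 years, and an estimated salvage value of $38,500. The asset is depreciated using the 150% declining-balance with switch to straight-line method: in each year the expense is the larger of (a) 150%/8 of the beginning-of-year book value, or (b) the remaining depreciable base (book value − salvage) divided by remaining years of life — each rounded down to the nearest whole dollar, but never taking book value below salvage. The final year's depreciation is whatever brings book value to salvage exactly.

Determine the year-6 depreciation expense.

$25,375

Depreciable base = $323,709 − $38,500 = $285,209.
Year 1: DB = ⌊$323,709 × 150%/8⌋ = $60,695; SL = ⌊$285,209/8⌋ = $35,651 → take DB $60,695. Book value $263,014.
Year 2: DB = ⌊$263,014 × 150%/8⌋ = $49,315; SL = ⌊$224,514/7⌋ = $32,073 → take DB $49,315. Book value $213,699.
Year 3: DB = ⌊$213,699 × 150%/8⌋ = $40,068; SL = ⌊$175,199/6⌋ = $29,199 → take DB $40,068. Book value $173,631.
Year 4: DB = ⌊$173,631 × 150%/8⌋ = $32,555; SL = ⌊$135,131/5⌋ = $27,026 → take DB $32,555. Book value $141,076.
Year 5: DB = ⌊$141,076 × 150%/8⌋ = $26,451; SL = ⌊$102,576/4⌋ = $25,644 → take DB $26,451. Book value $114,625.
Year 6: DB = ⌊$114,625 × 150%/8⌋ = $21,492; SL = ⌊$76,125/3⌋ = $25,375 → take SL $25,375. Book value $89,250.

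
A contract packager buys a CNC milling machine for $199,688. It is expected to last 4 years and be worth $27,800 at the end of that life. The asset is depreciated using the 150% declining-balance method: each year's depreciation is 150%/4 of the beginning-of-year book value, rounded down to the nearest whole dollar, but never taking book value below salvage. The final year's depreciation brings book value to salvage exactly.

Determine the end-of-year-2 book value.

$78,004

Depreciable base = $199,688 − $27,800 = $171,888.
Year 1: ⌊$199,688 × 150%/4⌋ = $74,883. Book value $124,805.
Year 2: ⌊$124,805 × 150%/4⌋ = $46,801. Book value $78,004.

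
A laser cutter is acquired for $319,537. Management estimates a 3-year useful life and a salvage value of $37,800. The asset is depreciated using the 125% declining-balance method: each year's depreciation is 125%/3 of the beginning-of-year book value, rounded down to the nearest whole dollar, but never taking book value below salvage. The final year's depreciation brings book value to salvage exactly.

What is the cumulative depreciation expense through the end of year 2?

Depreciable base = $319,537 − $37,800 = $281,737.
Year 1: ⌊$319,537 × 125%/3⌋ = $133,140. Book value $186,397.
Year 2: ⌊$186,397 × 125%/3⌋ = $77,665. Book value $108,732.
Accumulated through year 2 = $319,537 − $108,732 = $210,805.

$210,805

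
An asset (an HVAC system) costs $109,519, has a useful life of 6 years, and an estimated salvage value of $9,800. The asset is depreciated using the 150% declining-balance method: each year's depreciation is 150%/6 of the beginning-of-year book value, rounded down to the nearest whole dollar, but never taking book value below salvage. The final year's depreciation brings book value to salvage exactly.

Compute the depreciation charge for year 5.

$8,663

Depreciable base = $109,519 − $9,800 = $99,719.
Year 1: ⌊$109,519 × 150%/6⌋ = $27,379. Book value $82,140.
Year 2: ⌊$82,140 × 150%/6⌋ = $20,535. Book value $61,605.
Year 3: ⌊$61,605 × 150%/6⌋ = $15,401. Book value $46,204.
Year 4: ⌊$46,204 × 150%/6⌋ = $11,551. Book value $34,653.
Year 5: ⌊$34,653 × 150%/6⌋ = $8,663. Book value $25,990.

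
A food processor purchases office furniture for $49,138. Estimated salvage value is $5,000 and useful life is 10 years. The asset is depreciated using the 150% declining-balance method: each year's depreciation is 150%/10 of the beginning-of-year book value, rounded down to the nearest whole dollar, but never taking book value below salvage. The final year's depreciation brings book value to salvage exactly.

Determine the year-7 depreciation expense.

$2,780

Depreciable base = $49,138 − $5,000 = $44,138.
Year 1: ⌊$49,138 × 150%/10⌋ = $7,370. Book value $41,768.
Year 2: ⌊$41,768 × 150%/10⌋ = $6,265. Book value $35,503.
Year 3: ⌊$35,503 × 150%/10⌋ = $5,325. Book value $30,178.
Year 4: ⌊$30,178 × 150%/10⌋ = $4,526. Book value $25,652.
Year 5: ⌊$25,652 × 150%/10⌋ = $3,847. Book value $21,805.
Year 6: ⌊$21,805 × 150%/10⌋ = $3,270. Book value $18,535.
Year 7: ⌊$18,535 × 150%/10⌋ = $2,780. Book value $15,755.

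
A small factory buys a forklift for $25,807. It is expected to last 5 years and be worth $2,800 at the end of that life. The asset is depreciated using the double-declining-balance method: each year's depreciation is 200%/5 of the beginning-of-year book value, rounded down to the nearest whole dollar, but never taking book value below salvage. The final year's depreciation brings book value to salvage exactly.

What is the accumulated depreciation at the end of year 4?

Depreciable base = $25,807 − $2,800 = $23,007.
Year 1: ⌊$25,807 × 200%/5⌋ = $10,322. Book value $15,485.
Year 2: ⌊$15,485 × 200%/5⌋ = $6,194. Book value $9,291.
Year 3: ⌊$9,291 × 200%/5⌋ = $3,716. Book value $5,575.
Year 4: ⌊$5,575 × 200%/5⌋ = $2,230. Book value $3,345.
Accumulated through year 4 = $25,807 − $3,345 = $22,462.

$22,462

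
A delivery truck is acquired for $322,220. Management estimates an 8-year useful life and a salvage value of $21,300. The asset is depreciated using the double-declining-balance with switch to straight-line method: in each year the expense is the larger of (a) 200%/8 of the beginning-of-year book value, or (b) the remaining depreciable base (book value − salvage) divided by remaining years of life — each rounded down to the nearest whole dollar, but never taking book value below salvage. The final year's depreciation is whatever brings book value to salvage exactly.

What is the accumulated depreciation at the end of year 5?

$245,755

Depreciable base = $322,220 − $21,300 = $300,920.
Year 1: DB = ⌊$322,220 × 200%/8⌋ = $80,555; SL = ⌊$300,920/8⌋ = $37,615 → take DB $80,555. Book value $241,665.
Year 2: DB = ⌊$241,665 × 200%/8⌋ = $60,416; SL = ⌊$220,365/7⌋ = $31,480 → take DB $60,416. Book value $181,249.
Year 3: DB = ⌊$181,249 × 200%/8⌋ = $45,312; SL = ⌊$159,949/6⌋ = $26,658 → take DB $45,312. Book value $135,937.
Year 4: DB = ⌊$135,937 × 200%/8⌋ = $33,984; SL = ⌊$114,637/5⌋ = $22,927 → take DB $33,984. Book value $101,953.
Year 5: DB = ⌊$101,953 × 200%/8⌋ = $25,488; SL = ⌊$80,653/4⌋ = $20,163 → take DB $25,488. Book value $76,465.
Accumulated through year 5 = $322,220 − $76,465 = $245,755.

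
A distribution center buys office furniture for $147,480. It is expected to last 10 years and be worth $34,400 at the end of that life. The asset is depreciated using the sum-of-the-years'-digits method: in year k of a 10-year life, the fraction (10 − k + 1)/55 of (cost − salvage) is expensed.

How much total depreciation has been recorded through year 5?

$82,240

Depreciable base = $147,480 − $34,400 = $113,080.
Sum of the years' digits = 10+9+8+7+6+5+4+3+2+1 = 55.
Year 1: $113,080 × 10/55 = $20,560. Book value $126,920.
Year 2: $113,080 × 9/55 = $18,504. Book value $108,416.
Year 3: $113,080 × 8/55 = $16,448. Book value $91,968.
Year 4: $113,080 × 7/55 = $14,392. Book value $77,576.
Year 5: $113,080 × 6/55 = $12,336. Book value $65,240.
Accumulated through year 5 = $147,480 − $65,240 = $82,240.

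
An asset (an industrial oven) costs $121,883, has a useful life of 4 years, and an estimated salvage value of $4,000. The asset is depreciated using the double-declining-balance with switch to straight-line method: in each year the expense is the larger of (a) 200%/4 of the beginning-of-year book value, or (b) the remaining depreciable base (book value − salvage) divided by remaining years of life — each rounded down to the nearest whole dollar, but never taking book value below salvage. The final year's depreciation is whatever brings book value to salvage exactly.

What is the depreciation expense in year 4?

$11,236

Depreciable base = $121,883 − $4,000 = $117,883.
Year 1: DB = ⌊$121,883 × 200%/4⌋ = $60,941; SL = ⌊$117,883/4⌋ = $29,470 → take DB $60,941. Book value $60,942.
Year 2: DB = ⌊$60,942 × 200%/4⌋ = $30,471; SL = ⌊$56,942/3⌋ = $18,980 → take DB $30,471. Book value $30,471.
Year 3: DB = ⌊$30,471 × 200%/4⌋ = $15,235; SL = ⌊$26,471/2⌋ = $13,235 → take DB $15,235. Book value $15,236.
Year 4 (final): $15,236 − $4,000 = $11,236. Book value $4,000.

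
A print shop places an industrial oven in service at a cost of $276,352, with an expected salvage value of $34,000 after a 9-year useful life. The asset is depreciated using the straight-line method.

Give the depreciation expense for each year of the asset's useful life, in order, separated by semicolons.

$26,928; $26,928; $26,928; $26,928; $26,928; $26,928; $26,928; $26,928; $26,928

Depreciable base = $276,352 − $34,000 = $242,352.
Annual expense = $242,352 / 9 = $26,928.
End of year 1: book value $249,424.
End of year 2: book value $222,496.
End of year 3: book value $195,568.
End of year 4: book value $168,640.
End of year 5: book value $141,712.
End of year 6: book value $114,784.
End of year 7: book value $87,856.
End of year 8: book value $60,928.
End of year 9: book value $34,000.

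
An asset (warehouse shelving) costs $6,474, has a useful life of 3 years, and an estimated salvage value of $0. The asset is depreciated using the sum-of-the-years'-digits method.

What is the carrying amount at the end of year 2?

Depreciable base = $6,474 − $0 = $6,474.
Sum of the years' digits = 3+2+1 = 6.
Year 1: $6,474 × 3/6 = $3,237. Book value $3,237.
Year 2: $6,474 × 2/6 = $2,158. Book value $1,079.

$1,079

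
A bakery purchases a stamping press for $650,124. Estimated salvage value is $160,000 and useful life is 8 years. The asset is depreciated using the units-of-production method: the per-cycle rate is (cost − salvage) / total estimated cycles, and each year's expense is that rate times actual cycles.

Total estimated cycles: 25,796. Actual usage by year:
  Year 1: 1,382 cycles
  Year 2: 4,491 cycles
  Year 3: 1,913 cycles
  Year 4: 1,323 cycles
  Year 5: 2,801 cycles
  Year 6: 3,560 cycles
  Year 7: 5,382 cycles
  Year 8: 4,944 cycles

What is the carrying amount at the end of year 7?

Depreciable base = $650,124 − $160,000 = $490,124.
Rate = $490,124 / 25,796 cycles = $19 per cycle.
Year 1: 1,382 × $19 = $26,258. Book value $623,866.
Year 2: 4,491 × $19 = $85,329. Book value $538,537.
Year 3: 1,913 × $19 = $36,347. Book value $502,190.
Year 4: 1,323 × $19 = $25,137. Book value $477,053.
Year 5: 2,801 × $19 = $53,219. Book value $423,834.
Year 6: 3,560 × $19 = $67,640. Book value $356,194.
Year 7: 5,382 × $19 = $102,258. Book value $253,936.

$253,936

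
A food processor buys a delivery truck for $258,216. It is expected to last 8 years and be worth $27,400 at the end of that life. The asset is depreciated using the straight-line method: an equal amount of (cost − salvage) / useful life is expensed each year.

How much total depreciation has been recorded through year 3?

Depreciable base = $258,216 − $27,400 = $230,816.
Annual expense = $230,816 / 8 = $28,852.
End of year 1: book value $229,364.
End of year 2: book value $200,512.
End of year 3: book value $171,660.
Accumulated through year 3 = $258,216 − $171,660 = $86,556.

$86,556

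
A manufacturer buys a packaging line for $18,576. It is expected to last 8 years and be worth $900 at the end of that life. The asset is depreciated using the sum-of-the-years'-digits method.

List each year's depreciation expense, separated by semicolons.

$3,928; $3,437; $2,946; $2,455; $1,964; $1,473; $982; $491

Depreciable base = $18,576 − $900 = $17,676.
Sum of the years' digits = 8+7+6+5+4+3+2+1 = 36.
Year 1: $17,676 × 8/36 = $3,928. Book value $14,648.
Year 2: $17,676 × 7/36 = $3,437. Book value $11,211.
Year 3: $17,676 × 6/36 = $2,946. Book value $8,265.
Year 4: $17,676 × 5/36 = $2,455. Book value $5,810.
Year 5: $17,676 × 4/36 = $1,964. Book value $3,846.
Year 6: $17,676 × 3/36 = $1,473. Book value $2,373.
Year 7: $17,676 × 2/36 = $982. Book value $1,391.
Year 8: $17,676 × 1/36 = $491. Book value $900.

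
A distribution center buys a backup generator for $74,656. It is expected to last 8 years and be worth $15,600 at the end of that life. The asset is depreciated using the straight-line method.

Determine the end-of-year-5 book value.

$37,746

Depreciable base = $74,656 − $15,600 = $59,056.
Annual expense = $59,056 / 8 = $7,382.
End of year 1: book value $67,274.
End of year 2: book value $59,892.
End of year 3: book value $52,510.
End of year 4: book value $45,128.
End of year 5: book value $37,746.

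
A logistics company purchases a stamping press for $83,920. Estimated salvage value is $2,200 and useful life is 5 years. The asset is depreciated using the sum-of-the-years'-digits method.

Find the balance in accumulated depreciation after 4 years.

Depreciable base = $83,920 − $2,200 = $81,720.
Sum of the years' digits = 5+4+3+2+1 = 15.
Year 1: $81,720 × 5/15 = $27,240. Book value $56,680.
Year 2: $81,720 × 4/15 = $21,792. Book value $34,888.
Year 3: $81,720 × 3/15 = $16,344. Book value $18,544.
Year 4: $81,720 × 2/15 = $10,896. Book value $7,648.
Accumulated through year 4 = $83,920 − $7,648 = $76,272.

$76,272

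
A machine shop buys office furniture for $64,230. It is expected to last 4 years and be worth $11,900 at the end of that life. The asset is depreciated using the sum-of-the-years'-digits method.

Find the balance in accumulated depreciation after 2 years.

Depreciable base = $64,230 − $11,900 = $52,330.
Sum of the years' digits = 4+3+2+1 = 10.
Year 1: $52,330 × 4/10 = $20,932. Book value $43,298.
Year 2: $52,330 × 3/10 = $15,699. Book value $27,599.
Accumulated through year 2 = $64,230 − $27,599 = $36,631.

$36,631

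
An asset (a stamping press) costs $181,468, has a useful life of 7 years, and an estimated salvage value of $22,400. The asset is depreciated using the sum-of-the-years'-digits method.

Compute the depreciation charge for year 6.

$11,362

Depreciable base = $181,468 − $22,400 = $159,068.
Sum of the years' digits = 7+6+5+4+3+2+1 = 28.
Year 1: $159,068 × 7/28 = $39,767. Book value $141,701.
Year 2: $159,068 × 6/28 = $34,086. Book value $107,615.
Year 3: $159,068 × 5/28 = $28,405. Book value $79,210.
Year 4: $159,068 × 4/28 = $22,724. Book value $56,486.
Year 5: $159,068 × 3/28 = $17,043. Book value $39,443.
Year 6: $159,068 × 2/28 = $11,362. Book value $28,081.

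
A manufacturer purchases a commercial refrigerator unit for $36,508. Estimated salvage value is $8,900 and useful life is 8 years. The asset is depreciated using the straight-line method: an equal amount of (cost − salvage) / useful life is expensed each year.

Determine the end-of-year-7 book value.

Depreciable base = $36,508 − $8,900 = $27,608.
Annual expense = $27,608 / 8 = $3,451.
End of year 1: book value $33,057.
End of year 2: book value $29,606.
End of year 3: book value $26,155.
End of year 4: book value $22,704.
End of year 5: book value $19,253.
End of year 6: book value $15,802.
End of year 7: book value $12,351.

$12,351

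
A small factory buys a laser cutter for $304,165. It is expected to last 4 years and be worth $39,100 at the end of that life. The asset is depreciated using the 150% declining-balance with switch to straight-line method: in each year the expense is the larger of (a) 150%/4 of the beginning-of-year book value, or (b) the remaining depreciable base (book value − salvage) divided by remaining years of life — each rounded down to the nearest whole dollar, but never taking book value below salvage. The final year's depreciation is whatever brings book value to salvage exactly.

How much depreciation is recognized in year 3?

Depreciable base = $304,165 − $39,100 = $265,065.
Year 1: DB = ⌊$304,165 × 150%/4⌋ = $114,061; SL = ⌊$265,065/4⌋ = $66,266 → take DB $114,061. Book value $190,104.
Year 2: DB = ⌊$190,104 × 150%/4⌋ = $71,289; SL = ⌊$151,004/3⌋ = $50,334 → take DB $71,289. Book value $118,815.
Year 3: DB = ⌊$118,815 × 150%/4⌋ = $44,555; SL = ⌊$79,715/2⌋ = $39,857 → take DB $44,555. Book value $74,260.

$44,555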